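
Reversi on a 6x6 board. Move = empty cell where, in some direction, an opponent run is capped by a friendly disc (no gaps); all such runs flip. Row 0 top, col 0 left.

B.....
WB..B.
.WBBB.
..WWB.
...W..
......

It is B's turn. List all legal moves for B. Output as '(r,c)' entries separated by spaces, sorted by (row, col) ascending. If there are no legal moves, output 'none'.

Answer: (2,0) (3,1) (4,1) (4,2) (4,4) (5,2) (5,3)

Derivation:
(0,1): no bracket -> illegal
(1,2): no bracket -> illegal
(2,0): flips 2 -> legal
(3,0): no bracket -> illegal
(3,1): flips 3 -> legal
(4,1): flips 1 -> legal
(4,2): flips 2 -> legal
(4,4): flips 1 -> legal
(5,2): flips 1 -> legal
(5,3): flips 2 -> legal
(5,4): no bracket -> illegal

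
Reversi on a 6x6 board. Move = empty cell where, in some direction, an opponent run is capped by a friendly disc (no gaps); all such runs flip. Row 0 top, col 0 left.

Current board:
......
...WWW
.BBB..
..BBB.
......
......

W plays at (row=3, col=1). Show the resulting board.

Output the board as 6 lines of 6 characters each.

Place W at (3,1); scan 8 dirs for brackets.
Dir NW: first cell '.' (not opp) -> no flip
Dir N: opp run (2,1), next='.' -> no flip
Dir NE: opp run (2,2) capped by W -> flip
Dir W: first cell '.' (not opp) -> no flip
Dir E: opp run (3,2) (3,3) (3,4), next='.' -> no flip
Dir SW: first cell '.' (not opp) -> no flip
Dir S: first cell '.' (not opp) -> no flip
Dir SE: first cell '.' (not opp) -> no flip
All flips: (2,2)

Answer: ......
...WWW
.BWB..
.WBBB.
......
......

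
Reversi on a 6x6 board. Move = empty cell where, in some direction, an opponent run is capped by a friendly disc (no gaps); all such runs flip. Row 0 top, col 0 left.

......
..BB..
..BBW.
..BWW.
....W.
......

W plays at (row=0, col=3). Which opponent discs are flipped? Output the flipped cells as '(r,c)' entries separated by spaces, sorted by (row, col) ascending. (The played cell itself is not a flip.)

Answer: (1,3) (2,3)

Derivation:
Dir NW: edge -> no flip
Dir N: edge -> no flip
Dir NE: edge -> no flip
Dir W: first cell '.' (not opp) -> no flip
Dir E: first cell '.' (not opp) -> no flip
Dir SW: opp run (1,2), next='.' -> no flip
Dir S: opp run (1,3) (2,3) capped by W -> flip
Dir SE: first cell '.' (not opp) -> no flip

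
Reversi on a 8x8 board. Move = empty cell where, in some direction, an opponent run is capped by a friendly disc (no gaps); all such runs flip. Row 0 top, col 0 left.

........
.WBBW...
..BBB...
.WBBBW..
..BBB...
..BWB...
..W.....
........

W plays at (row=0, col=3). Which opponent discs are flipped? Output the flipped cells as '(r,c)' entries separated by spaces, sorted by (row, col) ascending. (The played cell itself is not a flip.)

Dir NW: edge -> no flip
Dir N: edge -> no flip
Dir NE: edge -> no flip
Dir W: first cell '.' (not opp) -> no flip
Dir E: first cell '.' (not opp) -> no flip
Dir SW: opp run (1,2), next='.' -> no flip
Dir S: opp run (1,3) (2,3) (3,3) (4,3) capped by W -> flip
Dir SE: first cell 'W' (not opp) -> no flip

Answer: (1,3) (2,3) (3,3) (4,3)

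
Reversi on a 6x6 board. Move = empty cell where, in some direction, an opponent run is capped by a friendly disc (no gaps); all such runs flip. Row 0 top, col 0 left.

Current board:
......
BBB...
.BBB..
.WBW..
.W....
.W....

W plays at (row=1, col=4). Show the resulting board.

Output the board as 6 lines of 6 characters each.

Place W at (1,4); scan 8 dirs for brackets.
Dir NW: first cell '.' (not opp) -> no flip
Dir N: first cell '.' (not opp) -> no flip
Dir NE: first cell '.' (not opp) -> no flip
Dir W: first cell '.' (not opp) -> no flip
Dir E: first cell '.' (not opp) -> no flip
Dir SW: opp run (2,3) (3,2) capped by W -> flip
Dir S: first cell '.' (not opp) -> no flip
Dir SE: first cell '.' (not opp) -> no flip
All flips: (2,3) (3,2)

Answer: ......
BBB.W.
.BBW..
.WWW..
.W....
.W....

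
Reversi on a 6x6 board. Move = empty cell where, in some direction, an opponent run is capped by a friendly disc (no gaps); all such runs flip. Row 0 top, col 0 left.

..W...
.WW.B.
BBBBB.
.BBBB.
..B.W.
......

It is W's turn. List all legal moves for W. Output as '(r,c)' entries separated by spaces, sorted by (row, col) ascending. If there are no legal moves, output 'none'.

Answer: (0,4) (3,0) (4,1) (4,5) (5,2)

Derivation:
(0,3): no bracket -> illegal
(0,4): flips 3 -> legal
(0,5): no bracket -> illegal
(1,0): no bracket -> illegal
(1,3): no bracket -> illegal
(1,5): no bracket -> illegal
(2,5): no bracket -> illegal
(3,0): flips 1 -> legal
(3,5): no bracket -> illegal
(4,0): no bracket -> illegal
(4,1): flips 2 -> legal
(4,3): no bracket -> illegal
(4,5): flips 2 -> legal
(5,1): no bracket -> illegal
(5,2): flips 3 -> legal
(5,3): no bracket -> illegal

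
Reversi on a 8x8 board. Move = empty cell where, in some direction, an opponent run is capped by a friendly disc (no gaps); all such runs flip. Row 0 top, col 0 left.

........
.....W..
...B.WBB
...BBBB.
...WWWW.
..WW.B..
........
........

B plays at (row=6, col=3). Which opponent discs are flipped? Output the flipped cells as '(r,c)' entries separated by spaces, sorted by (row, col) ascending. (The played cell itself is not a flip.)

Answer: (4,3) (5,3)

Derivation:
Dir NW: opp run (5,2), next='.' -> no flip
Dir N: opp run (5,3) (4,3) capped by B -> flip
Dir NE: first cell '.' (not opp) -> no flip
Dir W: first cell '.' (not opp) -> no flip
Dir E: first cell '.' (not opp) -> no flip
Dir SW: first cell '.' (not opp) -> no flip
Dir S: first cell '.' (not opp) -> no flip
Dir SE: first cell '.' (not opp) -> no flip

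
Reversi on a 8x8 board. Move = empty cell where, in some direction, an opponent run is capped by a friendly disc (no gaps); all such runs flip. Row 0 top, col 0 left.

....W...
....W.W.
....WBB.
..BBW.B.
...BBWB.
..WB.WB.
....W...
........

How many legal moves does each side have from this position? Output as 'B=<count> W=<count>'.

Answer: B=12 W=10

Derivation:
-- B to move --
(0,3): flips 1 -> legal
(0,5): no bracket -> illegal
(0,6): flips 1 -> legal
(0,7): flips 1 -> legal
(1,3): no bracket -> illegal
(1,5): flips 1 -> legal
(1,7): no bracket -> illegal
(2,3): flips 3 -> legal
(2,7): no bracket -> illegal
(3,5): flips 1 -> legal
(4,1): no bracket -> illegal
(4,2): no bracket -> illegal
(5,1): flips 1 -> legal
(5,4): flips 2 -> legal
(6,1): flips 1 -> legal
(6,2): no bracket -> illegal
(6,3): no bracket -> illegal
(6,5): no bracket -> illegal
(6,6): flips 1 -> legal
(7,3): flips 2 -> legal
(7,4): no bracket -> illegal
(7,5): flips 1 -> legal
B mobility = 12
-- W to move --
(1,5): no bracket -> illegal
(1,7): no bracket -> illegal
(2,1): no bracket -> illegal
(2,2): flips 2 -> legal
(2,3): no bracket -> illegal
(2,7): flips 3 -> legal
(3,1): flips 2 -> legal
(3,5): no bracket -> illegal
(3,7): flips 1 -> legal
(4,1): no bracket -> illegal
(4,2): flips 4 -> legal
(4,7): flips 3 -> legal
(5,4): flips 2 -> legal
(5,7): flips 1 -> legal
(6,2): no bracket -> illegal
(6,3): no bracket -> illegal
(6,5): no bracket -> illegal
(6,6): flips 4 -> legal
(6,7): flips 1 -> legal
W mobility = 10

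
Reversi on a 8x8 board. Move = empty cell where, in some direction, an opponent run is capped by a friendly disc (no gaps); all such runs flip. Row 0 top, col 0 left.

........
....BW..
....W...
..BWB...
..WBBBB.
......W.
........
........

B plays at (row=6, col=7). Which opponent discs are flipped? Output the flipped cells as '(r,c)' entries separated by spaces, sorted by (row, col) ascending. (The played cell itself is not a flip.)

Dir NW: opp run (5,6) capped by B -> flip
Dir N: first cell '.' (not opp) -> no flip
Dir NE: edge -> no flip
Dir W: first cell '.' (not opp) -> no flip
Dir E: edge -> no flip
Dir SW: first cell '.' (not opp) -> no flip
Dir S: first cell '.' (not opp) -> no flip
Dir SE: edge -> no flip

Answer: (5,6)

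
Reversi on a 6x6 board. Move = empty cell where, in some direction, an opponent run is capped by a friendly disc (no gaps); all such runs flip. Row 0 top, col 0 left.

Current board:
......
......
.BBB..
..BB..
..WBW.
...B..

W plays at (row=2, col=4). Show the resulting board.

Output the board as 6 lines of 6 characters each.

Place W at (2,4); scan 8 dirs for brackets.
Dir NW: first cell '.' (not opp) -> no flip
Dir N: first cell '.' (not opp) -> no flip
Dir NE: first cell '.' (not opp) -> no flip
Dir W: opp run (2,3) (2,2) (2,1), next='.' -> no flip
Dir E: first cell '.' (not opp) -> no flip
Dir SW: opp run (3,3) capped by W -> flip
Dir S: first cell '.' (not opp) -> no flip
Dir SE: first cell '.' (not opp) -> no flip
All flips: (3,3)

Answer: ......
......
.BBBW.
..BW..
..WBW.
...B..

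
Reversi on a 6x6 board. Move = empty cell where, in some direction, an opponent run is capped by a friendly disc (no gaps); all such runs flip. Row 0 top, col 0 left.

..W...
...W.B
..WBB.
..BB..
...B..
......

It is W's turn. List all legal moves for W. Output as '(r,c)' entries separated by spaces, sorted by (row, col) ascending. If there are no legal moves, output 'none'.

Answer: (2,5) (3,5) (4,2) (4,4) (5,3)

Derivation:
(0,4): no bracket -> illegal
(0,5): no bracket -> illegal
(1,2): no bracket -> illegal
(1,4): no bracket -> illegal
(2,1): no bracket -> illegal
(2,5): flips 2 -> legal
(3,1): no bracket -> illegal
(3,4): no bracket -> illegal
(3,5): flips 1 -> legal
(4,1): no bracket -> illegal
(4,2): flips 1 -> legal
(4,4): flips 1 -> legal
(5,2): no bracket -> illegal
(5,3): flips 3 -> legal
(5,4): no bracket -> illegal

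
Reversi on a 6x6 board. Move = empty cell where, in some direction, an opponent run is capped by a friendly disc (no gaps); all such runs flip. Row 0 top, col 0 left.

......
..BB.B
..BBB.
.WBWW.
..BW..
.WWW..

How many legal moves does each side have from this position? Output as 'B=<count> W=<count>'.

Answer: B=7 W=8

Derivation:
-- B to move --
(2,0): flips 1 -> legal
(2,1): no bracket -> illegal
(2,5): no bracket -> illegal
(3,0): flips 1 -> legal
(3,5): flips 2 -> legal
(4,0): flips 1 -> legal
(4,1): no bracket -> illegal
(4,4): flips 3 -> legal
(4,5): flips 1 -> legal
(5,0): no bracket -> illegal
(5,4): flips 1 -> legal
B mobility = 7
-- W to move --
(0,1): flips 2 -> legal
(0,2): flips 4 -> legal
(0,3): flips 2 -> legal
(0,4): flips 2 -> legal
(0,5): no bracket -> illegal
(1,1): flips 1 -> legal
(1,4): flips 1 -> legal
(2,1): flips 1 -> legal
(2,5): no bracket -> illegal
(3,5): no bracket -> illegal
(4,1): flips 1 -> legal
W mobility = 8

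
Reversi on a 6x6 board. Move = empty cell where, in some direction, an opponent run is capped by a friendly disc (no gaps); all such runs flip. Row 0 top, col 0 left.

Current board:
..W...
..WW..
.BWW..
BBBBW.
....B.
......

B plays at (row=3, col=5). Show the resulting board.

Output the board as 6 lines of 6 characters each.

Place B at (3,5); scan 8 dirs for brackets.
Dir NW: first cell '.' (not opp) -> no flip
Dir N: first cell '.' (not opp) -> no flip
Dir NE: edge -> no flip
Dir W: opp run (3,4) capped by B -> flip
Dir E: edge -> no flip
Dir SW: first cell 'B' (not opp) -> no flip
Dir S: first cell '.' (not opp) -> no flip
Dir SE: edge -> no flip
All flips: (3,4)

Answer: ..W...
..WW..
.BWW..
BBBBBB
....B.
......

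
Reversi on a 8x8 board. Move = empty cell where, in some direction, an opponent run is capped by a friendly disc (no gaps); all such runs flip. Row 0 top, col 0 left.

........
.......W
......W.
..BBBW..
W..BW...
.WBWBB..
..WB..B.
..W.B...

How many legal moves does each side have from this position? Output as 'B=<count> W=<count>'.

Answer: B=4 W=10

Derivation:
-- B to move --
(0,6): no bracket -> illegal
(0,7): no bracket -> illegal
(1,5): no bracket -> illegal
(1,6): no bracket -> illegal
(2,4): no bracket -> illegal
(2,5): no bracket -> illegal
(2,7): no bracket -> illegal
(3,0): no bracket -> illegal
(3,1): no bracket -> illegal
(3,6): flips 1 -> legal
(3,7): no bracket -> illegal
(4,1): no bracket -> illegal
(4,2): no bracket -> illegal
(4,5): flips 1 -> legal
(4,6): no bracket -> illegal
(5,0): flips 1 -> legal
(6,0): no bracket -> illegal
(6,1): flips 1 -> legal
(6,4): no bracket -> illegal
(7,1): no bracket -> illegal
(7,3): no bracket -> illegal
B mobility = 4
-- W to move --
(2,1): no bracket -> illegal
(2,2): flips 1 -> legal
(2,3): flips 2 -> legal
(2,4): flips 1 -> legal
(2,5): no bracket -> illegal
(3,1): flips 3 -> legal
(4,1): no bracket -> illegal
(4,2): flips 2 -> legal
(4,5): flips 2 -> legal
(4,6): no bracket -> illegal
(5,6): flips 2 -> legal
(5,7): no bracket -> illegal
(6,1): no bracket -> illegal
(6,4): flips 2 -> legal
(6,5): no bracket -> illegal
(6,7): no bracket -> illegal
(7,3): flips 1 -> legal
(7,5): no bracket -> illegal
(7,6): no bracket -> illegal
(7,7): flips 2 -> legal
W mobility = 10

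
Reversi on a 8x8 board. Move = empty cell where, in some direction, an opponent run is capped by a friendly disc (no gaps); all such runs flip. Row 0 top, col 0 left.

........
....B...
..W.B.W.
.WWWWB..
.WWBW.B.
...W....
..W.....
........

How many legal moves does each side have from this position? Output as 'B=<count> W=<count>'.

-- B to move --
(1,1): no bracket -> illegal
(1,2): no bracket -> illegal
(1,3): no bracket -> illegal
(1,5): no bracket -> illegal
(1,6): no bracket -> illegal
(1,7): flips 1 -> legal
(2,0): no bracket -> illegal
(2,1): flips 1 -> legal
(2,3): flips 1 -> legal
(2,5): flips 1 -> legal
(2,7): no bracket -> illegal
(3,0): flips 4 -> legal
(3,6): no bracket -> illegal
(3,7): no bracket -> illegal
(4,0): flips 2 -> legal
(4,5): flips 1 -> legal
(5,0): no bracket -> illegal
(5,1): flips 2 -> legal
(5,2): no bracket -> illegal
(5,4): flips 2 -> legal
(5,5): no bracket -> illegal
(6,1): no bracket -> illegal
(6,3): flips 1 -> legal
(6,4): no bracket -> illegal
(7,1): flips 3 -> legal
(7,2): no bracket -> illegal
(7,3): no bracket -> illegal
B mobility = 11
-- W to move --
(0,3): no bracket -> illegal
(0,4): flips 2 -> legal
(0,5): no bracket -> illegal
(1,3): no bracket -> illegal
(1,5): flips 1 -> legal
(2,3): no bracket -> illegal
(2,5): no bracket -> illegal
(3,6): flips 1 -> legal
(3,7): no bracket -> illegal
(4,5): no bracket -> illegal
(4,7): no bracket -> illegal
(5,2): flips 1 -> legal
(5,4): flips 1 -> legal
(5,5): no bracket -> illegal
(5,6): no bracket -> illegal
(5,7): no bracket -> illegal
W mobility = 5

Answer: B=11 W=5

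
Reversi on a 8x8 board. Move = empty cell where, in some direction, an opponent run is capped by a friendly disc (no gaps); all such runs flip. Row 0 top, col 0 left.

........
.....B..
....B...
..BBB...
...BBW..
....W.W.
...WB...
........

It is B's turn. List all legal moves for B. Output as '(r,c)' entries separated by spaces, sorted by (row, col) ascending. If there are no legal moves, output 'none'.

Answer: (4,6) (6,2) (6,5) (6,7)

Derivation:
(3,5): no bracket -> illegal
(3,6): no bracket -> illegal
(4,6): flips 1 -> legal
(4,7): no bracket -> illegal
(5,2): no bracket -> illegal
(5,3): no bracket -> illegal
(5,5): no bracket -> illegal
(5,7): no bracket -> illegal
(6,2): flips 1 -> legal
(6,5): flips 1 -> legal
(6,6): no bracket -> illegal
(6,7): flips 2 -> legal
(7,2): no bracket -> illegal
(7,3): no bracket -> illegal
(7,4): no bracket -> illegal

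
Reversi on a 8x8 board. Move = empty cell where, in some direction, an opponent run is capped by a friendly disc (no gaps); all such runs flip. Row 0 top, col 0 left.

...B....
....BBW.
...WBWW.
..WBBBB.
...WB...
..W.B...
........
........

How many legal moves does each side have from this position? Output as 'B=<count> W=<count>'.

-- B to move --
(0,5): no bracket -> illegal
(0,6): flips 2 -> legal
(0,7): flips 2 -> legal
(1,2): flips 1 -> legal
(1,3): flips 1 -> legal
(1,7): flips 2 -> legal
(2,1): flips 2 -> legal
(2,2): flips 1 -> legal
(2,7): flips 2 -> legal
(3,1): flips 1 -> legal
(3,7): flips 1 -> legal
(4,1): flips 2 -> legal
(4,2): flips 1 -> legal
(5,1): no bracket -> illegal
(5,3): flips 1 -> legal
(6,1): flips 2 -> legal
(6,2): no bracket -> illegal
(6,3): no bracket -> illegal
B mobility = 14
-- W to move --
(0,2): no bracket -> illegal
(0,4): flips 1 -> legal
(0,5): flips 2 -> legal
(0,6): no bracket -> illegal
(1,2): no bracket -> illegal
(1,3): flips 2 -> legal
(2,2): no bracket -> illegal
(2,7): no bracket -> illegal
(3,7): flips 4 -> legal
(4,2): no bracket -> illegal
(4,5): flips 3 -> legal
(4,6): flips 1 -> legal
(4,7): flips 1 -> legal
(5,3): flips 2 -> legal
(5,5): no bracket -> illegal
(6,3): no bracket -> illegal
(6,4): no bracket -> illegal
(6,5): flips 1 -> legal
W mobility = 9

Answer: B=14 W=9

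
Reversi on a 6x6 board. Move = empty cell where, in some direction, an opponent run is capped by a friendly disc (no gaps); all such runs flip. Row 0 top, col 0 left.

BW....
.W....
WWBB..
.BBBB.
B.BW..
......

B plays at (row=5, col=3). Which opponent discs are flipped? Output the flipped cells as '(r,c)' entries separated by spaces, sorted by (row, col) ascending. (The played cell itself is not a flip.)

Dir NW: first cell 'B' (not opp) -> no flip
Dir N: opp run (4,3) capped by B -> flip
Dir NE: first cell '.' (not opp) -> no flip
Dir W: first cell '.' (not opp) -> no flip
Dir E: first cell '.' (not opp) -> no flip
Dir SW: edge -> no flip
Dir S: edge -> no flip
Dir SE: edge -> no flip

Answer: (4,3)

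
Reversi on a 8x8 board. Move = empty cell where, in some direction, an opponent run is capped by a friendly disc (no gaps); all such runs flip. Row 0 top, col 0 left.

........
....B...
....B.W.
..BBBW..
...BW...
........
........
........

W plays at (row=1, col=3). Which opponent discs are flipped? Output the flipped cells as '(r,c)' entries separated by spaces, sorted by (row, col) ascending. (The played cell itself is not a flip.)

Dir NW: first cell '.' (not opp) -> no flip
Dir N: first cell '.' (not opp) -> no flip
Dir NE: first cell '.' (not opp) -> no flip
Dir W: first cell '.' (not opp) -> no flip
Dir E: opp run (1,4), next='.' -> no flip
Dir SW: first cell '.' (not opp) -> no flip
Dir S: first cell '.' (not opp) -> no flip
Dir SE: opp run (2,4) capped by W -> flip

Answer: (2,4)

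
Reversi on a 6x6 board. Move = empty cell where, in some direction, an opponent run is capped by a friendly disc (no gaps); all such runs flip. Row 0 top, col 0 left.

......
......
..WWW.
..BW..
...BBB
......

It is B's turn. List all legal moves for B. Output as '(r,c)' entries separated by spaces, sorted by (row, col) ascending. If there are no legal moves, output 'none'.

Answer: (1,1) (1,2) (1,3) (1,4) (3,4)

Derivation:
(1,1): flips 2 -> legal
(1,2): flips 1 -> legal
(1,3): flips 2 -> legal
(1,4): flips 1 -> legal
(1,5): no bracket -> illegal
(2,1): no bracket -> illegal
(2,5): no bracket -> illegal
(3,1): no bracket -> illegal
(3,4): flips 1 -> legal
(3,5): no bracket -> illegal
(4,2): no bracket -> illegal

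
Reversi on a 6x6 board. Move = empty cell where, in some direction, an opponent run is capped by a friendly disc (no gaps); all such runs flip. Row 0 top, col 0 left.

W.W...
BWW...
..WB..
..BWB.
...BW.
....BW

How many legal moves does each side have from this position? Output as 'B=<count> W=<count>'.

-- B to move --
(0,1): flips 1 -> legal
(0,3): no bracket -> illegal
(1,3): flips 2 -> legal
(2,0): no bracket -> illegal
(2,1): flips 1 -> legal
(2,4): no bracket -> illegal
(3,1): no bracket -> illegal
(3,5): no bracket -> illegal
(4,2): no bracket -> illegal
(4,5): flips 1 -> legal
(5,3): no bracket -> illegal
B mobility = 4
-- W to move --
(0,1): no bracket -> illegal
(1,3): flips 1 -> legal
(1,4): no bracket -> illegal
(2,0): flips 1 -> legal
(2,1): no bracket -> illegal
(2,4): flips 2 -> legal
(2,5): no bracket -> illegal
(3,1): flips 1 -> legal
(3,5): flips 1 -> legal
(4,1): no bracket -> illegal
(4,2): flips 2 -> legal
(4,5): flips 2 -> legal
(5,2): no bracket -> illegal
(5,3): flips 2 -> legal
W mobility = 8

Answer: B=4 W=8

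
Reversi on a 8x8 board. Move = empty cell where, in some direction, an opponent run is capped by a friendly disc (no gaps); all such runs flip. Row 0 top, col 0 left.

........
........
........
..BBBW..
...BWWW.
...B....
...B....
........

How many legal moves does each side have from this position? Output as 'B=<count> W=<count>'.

-- B to move --
(2,4): no bracket -> illegal
(2,5): no bracket -> illegal
(2,6): flips 2 -> legal
(3,6): flips 1 -> legal
(3,7): no bracket -> illegal
(4,7): flips 3 -> legal
(5,4): flips 1 -> legal
(5,5): flips 1 -> legal
(5,6): flips 1 -> legal
(5,7): no bracket -> illegal
B mobility = 6
-- W to move --
(2,1): no bracket -> illegal
(2,2): flips 1 -> legal
(2,3): flips 1 -> legal
(2,4): flips 1 -> legal
(2,5): no bracket -> illegal
(3,1): flips 3 -> legal
(4,1): no bracket -> illegal
(4,2): flips 1 -> legal
(5,2): no bracket -> illegal
(5,4): no bracket -> illegal
(6,2): flips 1 -> legal
(6,4): no bracket -> illegal
(7,2): no bracket -> illegal
(7,3): no bracket -> illegal
(7,4): no bracket -> illegal
W mobility = 6

Answer: B=6 W=6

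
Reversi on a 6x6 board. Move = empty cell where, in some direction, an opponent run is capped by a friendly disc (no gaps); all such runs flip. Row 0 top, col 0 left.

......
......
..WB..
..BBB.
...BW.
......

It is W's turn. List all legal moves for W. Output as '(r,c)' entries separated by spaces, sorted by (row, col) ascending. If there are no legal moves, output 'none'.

Answer: (2,4) (4,2)

Derivation:
(1,2): no bracket -> illegal
(1,3): no bracket -> illegal
(1,4): no bracket -> illegal
(2,1): no bracket -> illegal
(2,4): flips 2 -> legal
(2,5): no bracket -> illegal
(3,1): no bracket -> illegal
(3,5): no bracket -> illegal
(4,1): no bracket -> illegal
(4,2): flips 2 -> legal
(4,5): no bracket -> illegal
(5,2): no bracket -> illegal
(5,3): no bracket -> illegal
(5,4): no bracket -> illegal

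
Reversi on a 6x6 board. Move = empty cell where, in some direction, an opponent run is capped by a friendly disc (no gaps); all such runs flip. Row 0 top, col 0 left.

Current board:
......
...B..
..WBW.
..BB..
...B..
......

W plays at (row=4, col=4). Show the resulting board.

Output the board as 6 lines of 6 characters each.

Place W at (4,4); scan 8 dirs for brackets.
Dir NW: opp run (3,3) capped by W -> flip
Dir N: first cell '.' (not opp) -> no flip
Dir NE: first cell '.' (not opp) -> no flip
Dir W: opp run (4,3), next='.' -> no flip
Dir E: first cell '.' (not opp) -> no flip
Dir SW: first cell '.' (not opp) -> no flip
Dir S: first cell '.' (not opp) -> no flip
Dir SE: first cell '.' (not opp) -> no flip
All flips: (3,3)

Answer: ......
...B..
..WBW.
..BW..
...BW.
......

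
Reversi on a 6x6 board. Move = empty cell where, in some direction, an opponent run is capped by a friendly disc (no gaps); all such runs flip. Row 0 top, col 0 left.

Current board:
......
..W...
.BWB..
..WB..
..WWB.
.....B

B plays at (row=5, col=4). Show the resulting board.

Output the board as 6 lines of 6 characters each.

Answer: ......
..W...
.BWB..
..BB..
..WBB.
....BB

Derivation:
Place B at (5,4); scan 8 dirs for brackets.
Dir NW: opp run (4,3) (3,2) capped by B -> flip
Dir N: first cell 'B' (not opp) -> no flip
Dir NE: first cell '.' (not opp) -> no flip
Dir W: first cell '.' (not opp) -> no flip
Dir E: first cell 'B' (not opp) -> no flip
Dir SW: edge -> no flip
Dir S: edge -> no flip
Dir SE: edge -> no flip
All flips: (3,2) (4,3)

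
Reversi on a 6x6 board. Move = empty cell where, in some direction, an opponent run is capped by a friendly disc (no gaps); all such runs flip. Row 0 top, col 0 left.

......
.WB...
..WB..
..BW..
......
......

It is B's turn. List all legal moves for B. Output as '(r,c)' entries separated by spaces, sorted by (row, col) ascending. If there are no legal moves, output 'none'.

(0,0): no bracket -> illegal
(0,1): no bracket -> illegal
(0,2): no bracket -> illegal
(1,0): flips 1 -> legal
(1,3): no bracket -> illegal
(2,0): no bracket -> illegal
(2,1): flips 1 -> legal
(2,4): no bracket -> illegal
(3,1): no bracket -> illegal
(3,4): flips 1 -> legal
(4,2): no bracket -> illegal
(4,3): flips 1 -> legal
(4,4): no bracket -> illegal

Answer: (1,0) (2,1) (3,4) (4,3)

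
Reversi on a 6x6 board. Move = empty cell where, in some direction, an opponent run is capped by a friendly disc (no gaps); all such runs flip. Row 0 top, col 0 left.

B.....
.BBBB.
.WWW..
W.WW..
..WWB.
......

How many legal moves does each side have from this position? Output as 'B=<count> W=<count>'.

-- B to move --
(1,0): no bracket -> illegal
(2,0): no bracket -> illegal
(2,4): no bracket -> illegal
(3,1): flips 2 -> legal
(3,4): flips 1 -> legal
(4,0): no bracket -> illegal
(4,1): flips 4 -> legal
(5,1): no bracket -> illegal
(5,2): flips 3 -> legal
(5,3): flips 3 -> legal
(5,4): no bracket -> illegal
B mobility = 5
-- W to move --
(0,1): flips 2 -> legal
(0,2): flips 1 -> legal
(0,3): flips 2 -> legal
(0,4): flips 1 -> legal
(0,5): flips 1 -> legal
(1,0): no bracket -> illegal
(1,5): no bracket -> illegal
(2,0): no bracket -> illegal
(2,4): no bracket -> illegal
(2,5): no bracket -> illegal
(3,4): no bracket -> illegal
(3,5): no bracket -> illegal
(4,5): flips 1 -> legal
(5,3): no bracket -> illegal
(5,4): no bracket -> illegal
(5,5): flips 1 -> legal
W mobility = 7

Answer: B=5 W=7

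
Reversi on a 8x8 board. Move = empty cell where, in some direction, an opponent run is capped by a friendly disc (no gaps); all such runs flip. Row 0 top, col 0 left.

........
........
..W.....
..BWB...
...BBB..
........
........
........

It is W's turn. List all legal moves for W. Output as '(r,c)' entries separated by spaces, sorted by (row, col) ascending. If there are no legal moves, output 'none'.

Answer: (3,1) (3,5) (4,2) (5,3) (5,5)

Derivation:
(2,1): no bracket -> illegal
(2,3): no bracket -> illegal
(2,4): no bracket -> illegal
(2,5): no bracket -> illegal
(3,1): flips 1 -> legal
(3,5): flips 1 -> legal
(3,6): no bracket -> illegal
(4,1): no bracket -> illegal
(4,2): flips 1 -> legal
(4,6): no bracket -> illegal
(5,2): no bracket -> illegal
(5,3): flips 1 -> legal
(5,4): no bracket -> illegal
(5,5): flips 1 -> legal
(5,6): no bracket -> illegal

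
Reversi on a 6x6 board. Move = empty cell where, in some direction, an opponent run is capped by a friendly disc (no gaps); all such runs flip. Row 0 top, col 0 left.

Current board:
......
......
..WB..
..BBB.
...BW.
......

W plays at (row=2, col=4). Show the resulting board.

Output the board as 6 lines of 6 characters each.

Place W at (2,4); scan 8 dirs for brackets.
Dir NW: first cell '.' (not opp) -> no flip
Dir N: first cell '.' (not opp) -> no flip
Dir NE: first cell '.' (not opp) -> no flip
Dir W: opp run (2,3) capped by W -> flip
Dir E: first cell '.' (not opp) -> no flip
Dir SW: opp run (3,3), next='.' -> no flip
Dir S: opp run (3,4) capped by W -> flip
Dir SE: first cell '.' (not opp) -> no flip
All flips: (2,3) (3,4)

Answer: ......
......
..WWW.
..BBW.
...BW.
......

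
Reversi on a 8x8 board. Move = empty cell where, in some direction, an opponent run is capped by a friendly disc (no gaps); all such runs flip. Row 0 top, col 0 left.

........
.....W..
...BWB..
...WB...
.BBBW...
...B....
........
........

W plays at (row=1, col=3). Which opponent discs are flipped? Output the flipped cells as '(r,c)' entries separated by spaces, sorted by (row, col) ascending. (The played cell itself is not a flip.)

Dir NW: first cell '.' (not opp) -> no flip
Dir N: first cell '.' (not opp) -> no flip
Dir NE: first cell '.' (not opp) -> no flip
Dir W: first cell '.' (not opp) -> no flip
Dir E: first cell '.' (not opp) -> no flip
Dir SW: first cell '.' (not opp) -> no flip
Dir S: opp run (2,3) capped by W -> flip
Dir SE: first cell 'W' (not opp) -> no flip

Answer: (2,3)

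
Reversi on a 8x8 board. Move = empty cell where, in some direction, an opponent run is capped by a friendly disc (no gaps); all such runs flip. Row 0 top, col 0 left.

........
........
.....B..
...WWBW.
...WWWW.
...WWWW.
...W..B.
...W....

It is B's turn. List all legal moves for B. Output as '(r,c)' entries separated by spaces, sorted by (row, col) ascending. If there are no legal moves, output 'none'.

Answer: (2,2) (2,6) (3,2) (3,7) (4,7) (5,2) (5,7) (6,2) (6,5)

Derivation:
(2,2): flips 3 -> legal
(2,3): no bracket -> illegal
(2,4): no bracket -> illegal
(2,6): flips 3 -> legal
(2,7): no bracket -> illegal
(3,2): flips 2 -> legal
(3,7): flips 1 -> legal
(4,2): no bracket -> illegal
(4,7): flips 1 -> legal
(5,2): flips 2 -> legal
(5,7): flips 1 -> legal
(6,2): flips 2 -> legal
(6,4): no bracket -> illegal
(6,5): flips 2 -> legal
(6,7): no bracket -> illegal
(7,2): no bracket -> illegal
(7,4): no bracket -> illegal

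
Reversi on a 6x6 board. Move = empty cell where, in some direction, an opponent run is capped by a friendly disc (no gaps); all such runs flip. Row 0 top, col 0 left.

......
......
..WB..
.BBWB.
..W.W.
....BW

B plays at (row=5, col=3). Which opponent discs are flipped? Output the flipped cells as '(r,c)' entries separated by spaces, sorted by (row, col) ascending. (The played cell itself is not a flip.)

Dir NW: opp run (4,2) capped by B -> flip
Dir N: first cell '.' (not opp) -> no flip
Dir NE: opp run (4,4), next='.' -> no flip
Dir W: first cell '.' (not opp) -> no flip
Dir E: first cell 'B' (not opp) -> no flip
Dir SW: edge -> no flip
Dir S: edge -> no flip
Dir SE: edge -> no flip

Answer: (4,2)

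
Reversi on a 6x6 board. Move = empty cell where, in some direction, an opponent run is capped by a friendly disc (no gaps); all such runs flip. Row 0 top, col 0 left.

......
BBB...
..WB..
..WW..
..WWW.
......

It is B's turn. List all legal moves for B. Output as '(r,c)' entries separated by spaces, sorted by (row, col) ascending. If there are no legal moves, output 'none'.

Answer: (2,1) (4,1) (5,2) (5,3) (5,5)

Derivation:
(1,3): no bracket -> illegal
(2,1): flips 1 -> legal
(2,4): no bracket -> illegal
(3,1): no bracket -> illegal
(3,4): no bracket -> illegal
(3,5): no bracket -> illegal
(4,1): flips 1 -> legal
(4,5): no bracket -> illegal
(5,1): no bracket -> illegal
(5,2): flips 3 -> legal
(5,3): flips 2 -> legal
(5,4): no bracket -> illegal
(5,5): flips 3 -> legal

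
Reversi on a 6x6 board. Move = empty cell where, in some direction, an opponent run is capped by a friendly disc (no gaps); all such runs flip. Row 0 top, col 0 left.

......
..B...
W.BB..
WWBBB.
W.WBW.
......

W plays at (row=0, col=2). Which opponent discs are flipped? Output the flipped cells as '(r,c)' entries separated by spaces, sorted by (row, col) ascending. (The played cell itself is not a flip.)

Answer: (1,2) (2,2) (3,2)

Derivation:
Dir NW: edge -> no flip
Dir N: edge -> no flip
Dir NE: edge -> no flip
Dir W: first cell '.' (not opp) -> no flip
Dir E: first cell '.' (not opp) -> no flip
Dir SW: first cell '.' (not opp) -> no flip
Dir S: opp run (1,2) (2,2) (3,2) capped by W -> flip
Dir SE: first cell '.' (not opp) -> no flip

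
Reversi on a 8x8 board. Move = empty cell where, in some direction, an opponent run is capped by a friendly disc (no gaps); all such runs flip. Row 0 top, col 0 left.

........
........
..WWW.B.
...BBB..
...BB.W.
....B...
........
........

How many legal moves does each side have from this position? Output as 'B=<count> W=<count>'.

-- B to move --
(1,1): flips 1 -> legal
(1,2): flips 1 -> legal
(1,3): flips 2 -> legal
(1,4): flips 1 -> legal
(1,5): flips 1 -> legal
(2,1): no bracket -> illegal
(2,5): no bracket -> illegal
(3,1): no bracket -> illegal
(3,2): no bracket -> illegal
(3,6): no bracket -> illegal
(3,7): no bracket -> illegal
(4,5): no bracket -> illegal
(4,7): no bracket -> illegal
(5,5): no bracket -> illegal
(5,6): no bracket -> illegal
(5,7): flips 1 -> legal
B mobility = 6
-- W to move --
(1,5): no bracket -> illegal
(1,6): no bracket -> illegal
(1,7): no bracket -> illegal
(2,5): no bracket -> illegal
(2,7): no bracket -> illegal
(3,2): no bracket -> illegal
(3,6): no bracket -> illegal
(3,7): no bracket -> illegal
(4,2): flips 1 -> legal
(4,5): flips 1 -> legal
(5,2): no bracket -> illegal
(5,3): flips 2 -> legal
(5,5): flips 2 -> legal
(6,3): no bracket -> illegal
(6,4): flips 3 -> legal
(6,5): no bracket -> illegal
W mobility = 5

Answer: B=6 W=5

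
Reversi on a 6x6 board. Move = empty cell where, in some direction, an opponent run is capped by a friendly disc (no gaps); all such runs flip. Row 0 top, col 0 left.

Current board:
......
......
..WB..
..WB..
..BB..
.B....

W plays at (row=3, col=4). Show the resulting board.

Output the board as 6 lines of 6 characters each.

Place W at (3,4); scan 8 dirs for brackets.
Dir NW: opp run (2,3), next='.' -> no flip
Dir N: first cell '.' (not opp) -> no flip
Dir NE: first cell '.' (not opp) -> no flip
Dir W: opp run (3,3) capped by W -> flip
Dir E: first cell '.' (not opp) -> no flip
Dir SW: opp run (4,3), next='.' -> no flip
Dir S: first cell '.' (not opp) -> no flip
Dir SE: first cell '.' (not opp) -> no flip
All flips: (3,3)

Answer: ......
......
..WB..
..WWW.
..BB..
.B....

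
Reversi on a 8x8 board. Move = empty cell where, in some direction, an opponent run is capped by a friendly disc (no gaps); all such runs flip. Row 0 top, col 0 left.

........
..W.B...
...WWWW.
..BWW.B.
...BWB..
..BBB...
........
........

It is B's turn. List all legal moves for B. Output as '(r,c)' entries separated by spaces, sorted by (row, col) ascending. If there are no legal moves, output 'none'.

(0,1): flips 3 -> legal
(0,2): no bracket -> illegal
(0,3): no bracket -> illegal
(1,1): no bracket -> illegal
(1,3): flips 2 -> legal
(1,5): no bracket -> illegal
(1,6): flips 3 -> legal
(1,7): no bracket -> illegal
(2,1): no bracket -> illegal
(2,2): no bracket -> illegal
(2,7): no bracket -> illegal
(3,5): flips 3 -> legal
(3,7): no bracket -> illegal
(4,2): no bracket -> illegal
(5,5): no bracket -> illegal

Answer: (0,1) (1,3) (1,6) (3,5)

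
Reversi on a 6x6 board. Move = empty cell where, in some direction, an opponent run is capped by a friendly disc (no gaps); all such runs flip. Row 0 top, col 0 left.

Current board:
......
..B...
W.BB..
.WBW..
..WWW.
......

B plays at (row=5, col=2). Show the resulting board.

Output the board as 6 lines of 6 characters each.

Answer: ......
..B...
W.BB..
.WBW..
..BWW.
..B...

Derivation:
Place B at (5,2); scan 8 dirs for brackets.
Dir NW: first cell '.' (not opp) -> no flip
Dir N: opp run (4,2) capped by B -> flip
Dir NE: opp run (4,3), next='.' -> no flip
Dir W: first cell '.' (not opp) -> no flip
Dir E: first cell '.' (not opp) -> no flip
Dir SW: edge -> no flip
Dir S: edge -> no flip
Dir SE: edge -> no flip
All flips: (4,2)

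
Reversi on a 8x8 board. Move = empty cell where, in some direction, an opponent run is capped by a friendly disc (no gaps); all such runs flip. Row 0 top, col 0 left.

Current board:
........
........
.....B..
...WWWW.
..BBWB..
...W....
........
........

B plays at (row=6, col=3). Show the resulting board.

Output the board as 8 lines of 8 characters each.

Answer: ........
........
.....B..
...WWWW.
..BBWB..
...B....
...B....
........

Derivation:
Place B at (6,3); scan 8 dirs for brackets.
Dir NW: first cell '.' (not opp) -> no flip
Dir N: opp run (5,3) capped by B -> flip
Dir NE: first cell '.' (not opp) -> no flip
Dir W: first cell '.' (not opp) -> no flip
Dir E: first cell '.' (not opp) -> no flip
Dir SW: first cell '.' (not opp) -> no flip
Dir S: first cell '.' (not opp) -> no flip
Dir SE: first cell '.' (not opp) -> no flip
All flips: (5,3)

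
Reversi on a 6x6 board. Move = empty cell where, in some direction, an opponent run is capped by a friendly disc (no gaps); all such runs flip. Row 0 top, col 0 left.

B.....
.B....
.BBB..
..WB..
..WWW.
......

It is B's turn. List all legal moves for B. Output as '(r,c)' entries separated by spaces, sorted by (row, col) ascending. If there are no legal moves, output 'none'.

(3,1): flips 1 -> legal
(3,4): no bracket -> illegal
(3,5): no bracket -> illegal
(4,1): flips 1 -> legal
(4,5): no bracket -> illegal
(5,1): flips 1 -> legal
(5,2): flips 2 -> legal
(5,3): flips 1 -> legal
(5,4): flips 2 -> legal
(5,5): flips 1 -> legal

Answer: (3,1) (4,1) (5,1) (5,2) (5,3) (5,4) (5,5)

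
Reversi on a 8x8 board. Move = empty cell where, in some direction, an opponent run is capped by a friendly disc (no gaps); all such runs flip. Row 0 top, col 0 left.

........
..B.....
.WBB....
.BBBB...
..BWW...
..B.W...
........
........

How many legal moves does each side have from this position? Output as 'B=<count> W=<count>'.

-- B to move --
(1,0): flips 1 -> legal
(1,1): flips 1 -> legal
(2,0): flips 1 -> legal
(3,0): flips 1 -> legal
(3,5): no bracket -> illegal
(4,5): flips 2 -> legal
(5,3): flips 1 -> legal
(5,5): flips 1 -> legal
(6,3): no bracket -> illegal
(6,4): flips 2 -> legal
(6,5): flips 2 -> legal
B mobility = 9
-- W to move --
(0,1): no bracket -> illegal
(0,2): no bracket -> illegal
(0,3): flips 1 -> legal
(1,1): flips 2 -> legal
(1,3): flips 2 -> legal
(1,4): no bracket -> illegal
(2,0): no bracket -> illegal
(2,4): flips 3 -> legal
(2,5): flips 1 -> legal
(3,0): no bracket -> illegal
(3,5): no bracket -> illegal
(4,0): no bracket -> illegal
(4,1): flips 2 -> legal
(4,5): no bracket -> illegal
(5,1): no bracket -> illegal
(5,3): no bracket -> illegal
(6,1): flips 1 -> legal
(6,2): no bracket -> illegal
(6,3): no bracket -> illegal
W mobility = 7

Answer: B=9 W=7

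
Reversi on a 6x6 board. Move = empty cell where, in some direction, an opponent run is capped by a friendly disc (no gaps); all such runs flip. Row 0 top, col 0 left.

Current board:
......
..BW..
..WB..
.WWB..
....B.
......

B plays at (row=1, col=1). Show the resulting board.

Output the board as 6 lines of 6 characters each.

Place B at (1,1); scan 8 dirs for brackets.
Dir NW: first cell '.' (not opp) -> no flip
Dir N: first cell '.' (not opp) -> no flip
Dir NE: first cell '.' (not opp) -> no flip
Dir W: first cell '.' (not opp) -> no flip
Dir E: first cell 'B' (not opp) -> no flip
Dir SW: first cell '.' (not opp) -> no flip
Dir S: first cell '.' (not opp) -> no flip
Dir SE: opp run (2,2) capped by B -> flip
All flips: (2,2)

Answer: ......
.BBW..
..BB..
.WWB..
....B.
......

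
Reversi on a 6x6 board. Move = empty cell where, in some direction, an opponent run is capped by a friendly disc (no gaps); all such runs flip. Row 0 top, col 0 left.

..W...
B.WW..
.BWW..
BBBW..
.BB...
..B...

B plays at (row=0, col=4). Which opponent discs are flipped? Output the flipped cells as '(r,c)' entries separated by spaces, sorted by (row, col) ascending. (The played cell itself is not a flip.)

Dir NW: edge -> no flip
Dir N: edge -> no flip
Dir NE: edge -> no flip
Dir W: first cell '.' (not opp) -> no flip
Dir E: first cell '.' (not opp) -> no flip
Dir SW: opp run (1,3) (2,2) capped by B -> flip
Dir S: first cell '.' (not opp) -> no flip
Dir SE: first cell '.' (not opp) -> no flip

Answer: (1,3) (2,2)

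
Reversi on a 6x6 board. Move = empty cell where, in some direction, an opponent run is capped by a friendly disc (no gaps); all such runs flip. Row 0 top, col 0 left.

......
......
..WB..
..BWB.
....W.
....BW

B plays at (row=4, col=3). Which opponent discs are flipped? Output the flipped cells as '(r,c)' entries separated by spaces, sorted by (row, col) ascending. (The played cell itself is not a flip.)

Answer: (3,3)

Derivation:
Dir NW: first cell 'B' (not opp) -> no flip
Dir N: opp run (3,3) capped by B -> flip
Dir NE: first cell 'B' (not opp) -> no flip
Dir W: first cell '.' (not opp) -> no flip
Dir E: opp run (4,4), next='.' -> no flip
Dir SW: first cell '.' (not opp) -> no flip
Dir S: first cell '.' (not opp) -> no flip
Dir SE: first cell 'B' (not opp) -> no flip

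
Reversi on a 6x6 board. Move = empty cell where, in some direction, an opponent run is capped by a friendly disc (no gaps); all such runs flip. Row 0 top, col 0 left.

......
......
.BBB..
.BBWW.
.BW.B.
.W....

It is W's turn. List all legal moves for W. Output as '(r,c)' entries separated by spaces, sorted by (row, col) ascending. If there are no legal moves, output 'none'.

(1,0): no bracket -> illegal
(1,1): flips 4 -> legal
(1,2): flips 3 -> legal
(1,3): flips 1 -> legal
(1,4): no bracket -> illegal
(2,0): flips 1 -> legal
(2,4): no bracket -> illegal
(3,0): flips 2 -> legal
(3,5): no bracket -> illegal
(4,0): flips 1 -> legal
(4,3): no bracket -> illegal
(4,5): no bracket -> illegal
(5,0): no bracket -> illegal
(5,2): no bracket -> illegal
(5,3): no bracket -> illegal
(5,4): flips 1 -> legal
(5,5): flips 1 -> legal

Answer: (1,1) (1,2) (1,3) (2,0) (3,0) (4,0) (5,4) (5,5)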